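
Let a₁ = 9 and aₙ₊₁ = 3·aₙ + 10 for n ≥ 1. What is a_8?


Computing step by step:
a_1 = 9
a_2 = 37
a_3 = 121
a_4 = 373
a_5 = 1129
a_6 = 3397
a_7 = 10201
a_8 = 30613


a_8 = 30613


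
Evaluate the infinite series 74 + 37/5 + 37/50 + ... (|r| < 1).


S∞ = a₁/(1-r) = 74/(1 - 1/10)
= 74/(9/10)
= 740/9

S∞ = 740/9


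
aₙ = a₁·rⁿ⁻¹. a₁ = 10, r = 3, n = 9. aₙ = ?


aₙ = a₁·r^(n-1)
= 10×3^8
= 10×6561
= 65610

a_9 = 65610


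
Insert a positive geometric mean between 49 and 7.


GM = √(49×7) = √343 = 18.5203

GM = 18.5203


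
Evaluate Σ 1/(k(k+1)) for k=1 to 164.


1/(k(k+1)) = 1/k - 1/(k+1) (partial fractions)
Telescoping: Σ = 1 - 1/165 = 164/165

Sum = 164/165


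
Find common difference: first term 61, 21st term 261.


d = (aₙ - a₁)/(n-1)
= (261 - 61)/(21-1)
= 200/20 = 10

d = 10


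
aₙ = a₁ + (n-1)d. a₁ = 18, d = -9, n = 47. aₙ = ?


aₙ = a₁ + (n-1)d
= 18 + (47-1)×-9
= 18 - 414
= -396

a_47 = -396


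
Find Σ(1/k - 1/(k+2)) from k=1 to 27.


Telescoping with gap 2: two head and two tail terms survive.
= (1 + 1/2) - (1/28 + 1/29)
= 3/2 - 1/28 - 1/29 = 1161/812

Sum = 1161/812


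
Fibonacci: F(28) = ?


Fibonacci sequence: 1, 1, 2, 3, 5, 8, 13, 21, 34, 55, 89, ...
F(28) = 317811

F(28) = 317811


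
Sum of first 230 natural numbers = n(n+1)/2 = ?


n(n+1)/2 = 230×231/2 = 53130/2 = 26565

Σk = 26565


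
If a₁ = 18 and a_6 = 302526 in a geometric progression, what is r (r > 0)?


r^(n-1) = aₙ/a₁
r^5 = 302526/18 = 16807
r = 16807^(1/5)
= 7

r = 7


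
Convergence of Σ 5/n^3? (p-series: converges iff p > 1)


p-series test: Σ c/n^p converges if p > 1, diverges if p ≤ 1 (constant c > 0 doesn't affect convergence).
p = 3
3 > 1 → CONVERGES

Converges (p = 3 > 1)


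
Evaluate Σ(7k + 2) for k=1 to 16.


Σ(7k+2) = 7·Σk + 2·n
= 7·136 + 2·16
= 952 + 32 = 984

Σ = 984


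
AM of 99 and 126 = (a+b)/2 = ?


AM = (99 + 126)/2 = 225/2 = 112.5

AM = 112.5


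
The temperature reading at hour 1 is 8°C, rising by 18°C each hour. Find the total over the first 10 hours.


aₙ = 8 + (10-1)×18 = 170
Sₙ = n(a₁+aₙ)/2 = 10×(8+170)/2
= 10×178/2 = 890

S_10 = 890


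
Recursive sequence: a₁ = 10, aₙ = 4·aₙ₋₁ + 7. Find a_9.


Computing step by step:
a_1 = 10
a_2 = 47
a_3 = 195
a_4 = 787
a_5 = 3155
a_6 = 12627
a_7 = 50515
a_8 = 202067
a_9 = 808275


a_9 = 808275


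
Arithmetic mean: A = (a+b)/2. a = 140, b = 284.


AM = (140 + 284)/2 = 424/2 = 212

AM = 212


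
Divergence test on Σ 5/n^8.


lim(n→∞) 5/n^8 = 0
lim aₙ = 0 → nth-term test is INCONCLUSIVE
(Need other tests; this is actually a convergent p-series with p=8 > 1)

Inconclusive (lim aₙ = 0; need another test)


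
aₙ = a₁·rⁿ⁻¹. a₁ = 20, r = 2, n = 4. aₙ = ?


aₙ = a₁·r^(n-1)
= 20×2^3
= 20×8
= 160

a_4 = 160


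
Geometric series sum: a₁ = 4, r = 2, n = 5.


Sₙ = 4×(2^5 - 1)/(2 - 1)
= 4×(32 - 1)/1
= 4×31/1
= 124

S_5 = 124


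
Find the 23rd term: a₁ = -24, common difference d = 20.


aₙ = a₁ + (n-1)d
= -24 + (23-1)×20
= -24 + 440
= 416

a_23 = 416


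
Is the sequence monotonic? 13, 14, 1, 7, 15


Differences: 1, -13, 6, 8
Difference at position 1 is +1 (> 0) but position 2 is -13 (< 0) — sequence both rises and falls
→ NOT monotonic

Not monotonic


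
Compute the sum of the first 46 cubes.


n(n+1)/2 = 46×47/2 = 1081
Σk³ = 1081² = 1168561

Σk³ = 1168561


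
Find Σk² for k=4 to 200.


Σₖ₌4^200 k² = Σₖ₌₁^200 k² − Σₖ₌₁^3 k²
= 200·201·401/6 − 3·4·7/6
= 2686700 − 14 = 2686686

Σk² = 2686686


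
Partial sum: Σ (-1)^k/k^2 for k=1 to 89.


S = -1 + 1/4 - 1/9 + 1/16 - 1/25 + 1/36 - 1/49 + 1/64 ± ...
= -0.8225
(Full series converges to -π²/12 ≈ -0.8225)

S_89 = -0.8225


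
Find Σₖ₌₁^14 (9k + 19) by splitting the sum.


Σ(9k+19) = 9·Σk + 19·n
= 9·105 + 19·14
= 945 + 266 = 1211

Σ = 1211


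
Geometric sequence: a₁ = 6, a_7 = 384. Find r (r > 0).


r^(n-1) = aₙ/a₁
r^6 = 384/6 = 64
r = 64^(1/6)
= ±2; taking r > 0 gives r = 2

r = 2


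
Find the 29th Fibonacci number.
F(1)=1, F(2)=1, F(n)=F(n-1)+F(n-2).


Fibonacci sequence: 1, 1, 2, 3, 5, 8, 13, 21, 34, 55, 89, ...
F(29) = 514229

F(29) = 514229


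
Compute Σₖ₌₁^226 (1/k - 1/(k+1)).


Telescoping: adjacent terms cancel.
= 1/1 - 1/227
= 1 - 1/227 = 226/227

Sum = 226/227


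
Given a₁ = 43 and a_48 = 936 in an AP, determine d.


d = (aₙ - a₁)/(n-1)
= (936 - 43)/(48-1)
= 893/47 = 19

d = 19


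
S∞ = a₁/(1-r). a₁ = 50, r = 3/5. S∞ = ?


S∞ = a₁/(1-r) = 50/(1 - 3/5)
= 50/(2/5)
= 125

S∞ = 125


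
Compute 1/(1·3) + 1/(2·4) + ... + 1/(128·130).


1/(k(k+2)) = (1/2)·(1/k - 1/(k+2)) (partial fractions)
Telescoping: Σ = (1/2)·(1 + 1/2 - 1/129 - 1/130) = 6224/8385

Sum = 6224/8385


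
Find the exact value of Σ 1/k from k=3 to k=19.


Σₖ₌3^19 1/k = 1/3 + 1/4 + 1/5 + ... + 1/19
= 158899519/77597520
≈ 2.0477

Sum = 158899519/77597520 ≈ 2.0477


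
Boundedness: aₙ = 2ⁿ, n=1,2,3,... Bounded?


aₙ = 2ⁿ → as n→∞, aₙ→∞ (since base 2 > 1)
No finite upper bound exists
The sequence is UNBOUNDED

Unbounded (aₙ → ∞ as n → ∞)


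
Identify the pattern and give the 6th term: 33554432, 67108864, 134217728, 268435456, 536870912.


Pattern: powers of 2: 2ⁿ
Terms: 33554432, 67108864, 134217728, 268435456, 536870912
Next term = 1073741824

Next term = 1073741824


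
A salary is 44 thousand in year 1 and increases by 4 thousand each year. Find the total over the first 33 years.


aₙ = 44 + (33-1)×4 = 172
Sₙ = n(a₁+aₙ)/2 = 33×(44+172)/2
= 33×216/2 = 3564

S_33 = 3564


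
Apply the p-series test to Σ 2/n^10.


p-series test: Σ c/n^p converges if p > 1, diverges if p ≤ 1 (constant c > 0 doesn't affect convergence).
p = 10
10 > 1 → CONVERGES

Converges (p = 10 > 1)


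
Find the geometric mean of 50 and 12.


GM = √(50×12) = √600 = 24.4949

GM = 24.4949


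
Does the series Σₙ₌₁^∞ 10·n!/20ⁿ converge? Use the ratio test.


aₙ = 10·n!/20^n
a_{n+1}/aₙ = (n+1)!/20^(n+1) × 20^n/n!  (constant 10 cancels)
= (n+1)/20
L = lim(n→∞) (n+1)/20 = ∞
L > 1 → series DIVERGES

Diverges (ratio test: L = ∞ > 1)


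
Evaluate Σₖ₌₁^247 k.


n(n+1)/2 = 247×248/2 = 61256/2 = 30628

Σk = 30628


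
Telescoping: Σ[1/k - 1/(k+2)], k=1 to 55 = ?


Telescoping with gap 2: two head and two tail terms survive.
= (1 + 1/2) - (1/56 + 1/57)
= 3/2 - 1/56 - 1/57 = 4675/3192

Sum = 4675/3192


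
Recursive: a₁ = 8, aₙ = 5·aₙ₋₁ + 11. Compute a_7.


Computing step by step:
a_1 = 8
a_2 = 51
a_3 = 266
a_4 = 1341
a_5 = 6716
a_6 = 33591
a_7 = 167966


a_7 = 167966


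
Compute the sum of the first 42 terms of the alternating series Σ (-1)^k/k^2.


S = -1 + 1/4 - 1/9 + 1/16 - 1/25 + 1/36 - 1/49 + 1/64 ± ...
= -0.8222
(Full series converges to -π²/12 ≈ -0.8225)

S_42 = -0.8222


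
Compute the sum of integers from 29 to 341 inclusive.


Σₖ₌29^341 k = Σₖ₌₁^341 k − Σₖ₌₁^28 k
= 341·342/2 − 28·29/2
= 58311 − 406 = 57905

Σk = 57905


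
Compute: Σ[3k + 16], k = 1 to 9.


Σ(3k+16) = 3·Σk + 16·n
= 3·45 + 16·9
= 135 + 144 = 279

Σ = 279


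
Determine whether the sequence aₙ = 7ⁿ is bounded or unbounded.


aₙ = 7ⁿ → as n→∞, aₙ→∞ (since base 7 > 1)
No finite upper bound exists
The sequence is UNBOUNDED

Unbounded (aₙ → ∞ as n → ∞)


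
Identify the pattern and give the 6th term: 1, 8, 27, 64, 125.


Pattern: perfect cubes: n³
Terms: 1, 8, 27, 64, 125
Next term = 216

Next term = 216


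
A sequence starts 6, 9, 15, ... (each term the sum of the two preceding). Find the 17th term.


Computing iteratively: 6, 9, 15, 24, 39, 63, 102, 165, 267, 432, 699, 1131, ...
a_17 = 12543

a_17 = 12543


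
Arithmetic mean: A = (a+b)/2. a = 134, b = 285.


AM = (134 + 285)/2 = 419/2 = 209.5

AM = 209.5


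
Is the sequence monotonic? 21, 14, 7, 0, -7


Differences: -7, -7, -7, -7
All differences < 0 → strictly DECREASING

Monotonically decreasing


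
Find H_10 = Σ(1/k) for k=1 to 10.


H_10 = 1/1 + 1/2 + 1/3 + 1/4 + 1/5 + 1/6 + 1/7 + 1/8 + 1/9 + 1/10
= 7381/2520
≈ 2.929

H_10 = 7381/2520 ≈ 2.929


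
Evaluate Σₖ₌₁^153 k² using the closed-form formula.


n = 153
n(n+1)(2n+1)/6 = 153×154×307/6
= 7233534/6 = 1205589

Σk² = 1205589


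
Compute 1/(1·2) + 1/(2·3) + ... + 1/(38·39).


1/(k(k+1)) = 1/k - 1/(k+1) (partial fractions)
Telescoping: Σ = 1 - 1/39 = 38/39

Sum = 38/39


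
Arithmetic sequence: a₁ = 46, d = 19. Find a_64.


aₙ = a₁ + (n-1)d
= 46 + (64-1)×19
= 46 + 1197
= 1243

a_64 = 1243


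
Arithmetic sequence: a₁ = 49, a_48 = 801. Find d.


d = (aₙ - a₁)/(n-1)
= (801 - 49)/(48-1)
= 752/47 = 16

d = 16


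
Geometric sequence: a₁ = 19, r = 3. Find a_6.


aₙ = a₁·r^(n-1)
= 19×3^5
= 19×243
= 4617

a_6 = 4617


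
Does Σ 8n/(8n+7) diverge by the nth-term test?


lim(n→∞) 8n/(8n+7) = 8/8 = 1  (divide numerator and denominator by n)
lim aₙ = 1 ≠ 0 → series DIVERGES

Diverges (lim aₙ = 1 ≠ 0)


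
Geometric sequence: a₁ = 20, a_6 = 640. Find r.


r^(n-1) = aₙ/a₁
r^5 = 640/20 = 32
r = 32^(1/5)
= 2

r = 2


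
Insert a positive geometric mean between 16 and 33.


GM = √(16×33) = √528 = 22.9783

GM = 22.9783


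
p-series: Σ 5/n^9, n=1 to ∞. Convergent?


p-series test: Σ c/n^p converges if p > 1, diverges if p ≤ 1 (constant c > 0 doesn't affect convergence).
p = 9
9 > 1 → CONVERGES

Converges (p = 9 > 1)


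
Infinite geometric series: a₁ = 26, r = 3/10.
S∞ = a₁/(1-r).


S∞ = a₁/(1-r) = 26/(1 - 3/10)
= 26/(7/10)
= 260/7

S∞ = 260/7


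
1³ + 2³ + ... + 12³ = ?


n(n+1)/2 = 12×13/2 = 78
Σk³ = 78² = 6084

Σk³ = 6084


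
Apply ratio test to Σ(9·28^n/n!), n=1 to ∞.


aₙ = 9·28^n/n!
a_{n+1}/aₙ = 28^(n+1)/(n+1)! × n!/28^n  (constant 9 cancels)
= 28/(n+1)
L = lim(n→∞) 28/(n+1) = 0
L < 1 → series CONVERGES

Converges (ratio test: L = 0 < 1)


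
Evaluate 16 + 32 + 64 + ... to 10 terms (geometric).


Sₙ = 16×(2^10 - 1)/(2 - 1)
= 16×(1024 - 1)/1
= 16×1023/1
= 16368

S_10 = 16368


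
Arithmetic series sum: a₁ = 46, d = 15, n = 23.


aₙ = 46 + (23-1)×15 = 376
Sₙ = n(a₁+aₙ)/2 = 23×(46+376)/2
= 23×422/2 = 4853

S_23 = 4853


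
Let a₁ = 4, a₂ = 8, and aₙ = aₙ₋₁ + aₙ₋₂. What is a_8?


Computing iteratively: 4, 8, 12, 20, 32, 52, 84, 136
a_8 = 136

a_8 = 136


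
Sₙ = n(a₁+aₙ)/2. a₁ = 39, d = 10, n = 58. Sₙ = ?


aₙ = 39 + (58-1)×10 = 609
Sₙ = n(a₁+aₙ)/2 = 58×(39+609)/2
= 58×648/2 = 18792

S_58 = 18792


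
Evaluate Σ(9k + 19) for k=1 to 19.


Σ(9k+19) = 9·Σk + 19·n
= 9·190 + 19·19
= 1710 + 361 = 2071

Σ = 2071


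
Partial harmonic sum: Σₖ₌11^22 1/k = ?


Σₖ₌11^22 1/k = 1/11 + 1/12 + 1/13 + ... + 1/22
= 177351847/232792560
≈ 0.7618

Sum = 177351847/232792560 ≈ 0.7618


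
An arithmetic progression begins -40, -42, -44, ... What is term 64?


aₙ = a₁ + (n-1)d
= -40 + (64-1)×-2
= -40 - 126
= -166

a_64 = -166


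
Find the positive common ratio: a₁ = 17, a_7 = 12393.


r^(n-1) = aₙ/a₁
r^6 = 12393/17 = 729
r = 729^(1/6)
= ±3; taking r > 0 gives r = 3

r = 3


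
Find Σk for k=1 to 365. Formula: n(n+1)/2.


n(n+1)/2 = 365×366/2 = 133590/2 = 66795

Σk = 66795


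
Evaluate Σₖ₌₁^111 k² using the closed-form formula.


n = 111
n(n+1)(2n+1)/6 = 111×112×223/6
= 2772336/6 = 462056

Σk² = 462056


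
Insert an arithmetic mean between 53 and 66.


AM = (53 + 66)/2 = 119/2 = 59.5

AM = 59.5


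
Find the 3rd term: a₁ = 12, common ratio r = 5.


aₙ = a₁·r^(n-1)
= 12×5^2
= 12×25
= 300

a_3 = 300


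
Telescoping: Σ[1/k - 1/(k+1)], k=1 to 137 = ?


Telescoping: adjacent terms cancel.
= 1/1 - 1/138
= 1 - 1/138 = 137/138

Sum = 137/138


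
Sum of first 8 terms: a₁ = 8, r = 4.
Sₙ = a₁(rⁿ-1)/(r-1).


Sₙ = 8×(4^8 - 1)/(4 - 1)
= 8×(65536 - 1)/3
= 8×65535/3
= 174760

S_8 = 174760


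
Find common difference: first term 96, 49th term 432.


d = (aₙ - a₁)/(n-1)
= (432 - 96)/(49-1)
= 336/48 = 7

d = 7


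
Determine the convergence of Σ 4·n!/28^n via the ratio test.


aₙ = 4·n!/28^n
a_{n+1}/aₙ = (n+1)!/28^(n+1) × 28^n/n!  (constant 4 cancels)
= (n+1)/28
L = lim(n→∞) (n+1)/28 = ∞
L > 1 → series DIVERGES

Diverges (ratio test: L = ∞ > 1)


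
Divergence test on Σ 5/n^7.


lim(n→∞) 5/n^7 = 0
lim aₙ = 0 → nth-term test is INCONCLUSIVE
(Need other tests; this is actually a convergent p-series with p=7 > 1)

Inconclusive (lim aₙ = 0; need another test)


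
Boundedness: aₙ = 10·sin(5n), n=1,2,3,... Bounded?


For all n, -1 ≤ sin(5n) ≤ 1, so -10 ≤ 10·sin(5n) ≤ 10
Lower bound: -10, Upper bound: 10
The sequence IS bounded

Bounded (-10 ≤ aₙ ≤ 10)


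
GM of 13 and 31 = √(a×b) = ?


GM = √(13×31) = √403 = 20.0749

GM = 20.0749


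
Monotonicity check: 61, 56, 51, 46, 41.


Differences: -5, -5, -5, -5
All differences < 0 → strictly DECREASING

Monotonically decreasing


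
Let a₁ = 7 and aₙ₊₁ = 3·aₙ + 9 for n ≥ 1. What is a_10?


Computing step by step:
a_1 = 7
a_2 = 30
a_3 = 99
a_4 = 306
a_5 = 927
a_6 = 2790
a_7 = 8379
a_8 = 25146
a_9 = 75447
a_10 = 226350


a_10 = 226350


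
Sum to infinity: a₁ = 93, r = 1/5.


S∞ = a₁/(1-r) = 93/(1 - 1/5)
= 93/(4/5)
= 465/4

S∞ = 465/4


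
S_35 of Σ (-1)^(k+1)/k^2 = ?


S = 1 - 1/4 + 1/9 - 1/16 + 1/25 - 1/36 + 1/49 - 1/64 ± ...
= 0.8229
(Full series converges to +π²/12 ≈ +0.8225)

S_35 = 0.8229


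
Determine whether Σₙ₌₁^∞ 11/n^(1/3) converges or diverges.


p-series test: Σ c/n^p converges if p > 1, diverges if p ≤ 1 (constant c > 0 doesn't affect convergence).
p = 1/3
1/3 ≤ 1 → DIVERGES

Diverges (p = 1/3 ≤ 1)


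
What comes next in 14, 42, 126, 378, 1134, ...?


Pattern: geometric (r=3)
Terms: 14, 42, 126, 378, 1134
Next term = 3402

Next term = 3402


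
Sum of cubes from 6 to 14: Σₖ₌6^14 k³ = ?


Σₖ₌6^14 k³ = [14·15/2]² − [5·6/2]²
= 11025 − 225 = 10800

Σk³ = 10800


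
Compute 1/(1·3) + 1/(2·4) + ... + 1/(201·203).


1/(k(k+2)) = (1/2)·(1/k - 1/(k+2)) (partial fractions)
Telescoping: Σ = (1/2)·(1 + 1/2 - 1/202 - 1/203) = 15276/20503

Sum = 15276/20503


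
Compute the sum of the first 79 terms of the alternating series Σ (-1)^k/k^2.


S = -1 + 1/4 - 1/9 + 1/16 - 1/25 + 1/36 - 1/49 + 1/64 ± ...
= -0.8225
(Full series converges to -π²/12 ≈ -0.8225)

S_79 = -0.8225


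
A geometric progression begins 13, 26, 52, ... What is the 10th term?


aₙ = a₁·r^(n-1)
= 13×2^9
= 13×512
= 6656

a_10 = 6656


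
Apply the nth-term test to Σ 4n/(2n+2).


lim(n→∞) 4n/(2n+2) = 4/2 = 2  (divide numerator and denominator by n)
lim aₙ = 2 ≠ 0 → series DIVERGES

Diverges (lim aₙ = 2 ≠ 0)


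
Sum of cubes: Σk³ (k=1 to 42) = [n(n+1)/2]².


n(n+1)/2 = 42×43/2 = 903
Σk³ = 903² = 815409

Σk³ = 815409


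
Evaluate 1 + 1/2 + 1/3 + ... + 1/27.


H_27 = 1/1 + 1/2 + 1/3 + ... + 1/27
= 312536252003/80313433200
≈ 3.8915

H_27 = 312536252003/80313433200 ≈ 3.8915


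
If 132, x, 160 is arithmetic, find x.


AM = (132 + 160)/2 = 292/2 = 146

AM = 146


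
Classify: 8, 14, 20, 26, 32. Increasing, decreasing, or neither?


Differences: 6, 6, 6, 6
All differences > 0 → strictly INCREASING

Monotonically increasing


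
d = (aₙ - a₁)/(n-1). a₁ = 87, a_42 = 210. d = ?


d = (aₙ - a₁)/(n-1)
= (210 - 87)/(42-1)
= 123/41 = 3

d = 3


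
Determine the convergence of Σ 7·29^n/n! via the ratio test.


aₙ = 7·29^n/n!
a_{n+1}/aₙ = 29^(n+1)/(n+1)! × n!/29^n  (constant 7 cancels)
= 29/(n+1)
L = lim(n→∞) 29/(n+1) = 0
L < 1 → series CONVERGES

Converges (ratio test: L = 0 < 1)


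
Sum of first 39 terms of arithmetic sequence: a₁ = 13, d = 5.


aₙ = 13 + (39-1)×5 = 203
Sₙ = n(a₁+aₙ)/2 = 39×(13+203)/2
= 39×216/2 = 4212

S_39 = 4212


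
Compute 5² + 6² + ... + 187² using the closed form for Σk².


Σₖ₌5^187 k² = Σₖ₌₁^187 k² − Σₖ₌₁^4 k²
= 187·188·375/6 − 4·5·9/6
= 2197250 − 30 = 2197220

Σk² = 2197220


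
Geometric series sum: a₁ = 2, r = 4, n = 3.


Sₙ = 2×(4^3 - 1)/(4 - 1)
= 2×(64 - 1)/3
= 2×63/3
= 42

S_3 = 42


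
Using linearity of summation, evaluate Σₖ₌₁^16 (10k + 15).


Σ(10k+15) = 10·Σk + 15·n
= 10·136 + 15·16
= 1360 + 240 = 1600

Σ = 1600


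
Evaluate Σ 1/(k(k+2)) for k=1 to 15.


1/(k(k+2)) = (1/2)·(1/k - 1/(k+2)) (partial fractions)
Telescoping: Σ = (1/2)·(1 + 1/2 - 1/16 - 1/17) = 375/544

Sum = 375/544


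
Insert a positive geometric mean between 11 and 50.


GM = √(11×50) = √550 = 23.4521

GM = 23.4521


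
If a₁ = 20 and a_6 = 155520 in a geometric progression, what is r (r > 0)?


r^(n-1) = aₙ/a₁
r^5 = 155520/20 = 7776
r = 7776^(1/5)
= 6

r = 6


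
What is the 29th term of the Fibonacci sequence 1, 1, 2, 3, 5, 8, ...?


Fibonacci sequence: 1, 1, 2, 3, 5, 8, 13, 21, 34, 55, 89, ...
F(29) = 514229

F(29) = 514229


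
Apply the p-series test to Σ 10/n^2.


p-series test: Σ c/n^p converges if p > 1, diverges if p ≤ 1 (constant c > 0 doesn't affect convergence).
p = 2
2 > 1 → CONVERGES

Converges (p = 2 > 1)


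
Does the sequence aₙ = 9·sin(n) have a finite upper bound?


For all n, -1 ≤ sin(n) ≤ 1, so -9 ≤ 9·sin(n) ≤ 9
Lower bound: -9, Upper bound: 9
The sequence IS bounded

Bounded (-9 ≤ aₙ ≤ 9)


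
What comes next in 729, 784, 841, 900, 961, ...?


Pattern: perfect squares: n²
Terms: 729, 784, 841, 900, 961
Next term = 1024

Next term = 1024


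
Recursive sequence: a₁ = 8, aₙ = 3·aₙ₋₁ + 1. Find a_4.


Computing step by step:
a_1 = 8
a_2 = 25
a_3 = 76
a_4 = 229


a_4 = 229


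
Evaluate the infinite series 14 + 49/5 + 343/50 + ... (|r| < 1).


S∞ = a₁/(1-r) = 14/(1 - 7/10)
= 14/(3/10)
= 140/3

S∞ = 140/3


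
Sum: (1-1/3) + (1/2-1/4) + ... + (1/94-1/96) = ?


Telescoping with gap 2: two head and two tail terms survive.
= (1 + 1/2) - (1/95 + 1/96)
= 3/2 - 1/95 - 1/96 = 13489/9120

Sum = 13489/9120


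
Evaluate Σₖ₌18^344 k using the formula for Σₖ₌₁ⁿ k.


Σₖ₌18^344 k = Σₖ₌₁^344 k − Σₖ₌₁^17 k
= 344·345/2 − 17·18/2
= 59340 − 153 = 59187

Σk = 59187


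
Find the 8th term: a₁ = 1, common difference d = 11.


aₙ = a₁ + (n-1)d
= 1 + (8-1)×11
= 1 + 77
= 78

a_8 = 78


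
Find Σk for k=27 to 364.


Σₖ₌27^364 k = Σₖ₌₁^364 k − Σₖ₌₁^26 k
= 364·365/2 − 26·27/2
= 66430 − 351 = 66079

Σk = 66079


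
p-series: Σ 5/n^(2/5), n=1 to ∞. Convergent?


p-series test: Σ c/n^p converges if p > 1, diverges if p ≤ 1 (constant c > 0 doesn't affect convergence).
p = 2/5
2/5 ≤ 1 → DIVERGES

Diverges (p = 2/5 ≤ 1)


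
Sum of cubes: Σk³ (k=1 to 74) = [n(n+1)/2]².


n(n+1)/2 = 74×75/2 = 2775
Σk³ = 2775² = 7700625

Σk³ = 7700625


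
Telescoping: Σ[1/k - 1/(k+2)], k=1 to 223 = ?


Telescoping with gap 2: two head and two tail terms survive.
= (1 + 1/2) - (1/224 + 1/225)
= 3/2 - 1/224 - 1/225 = 75151/50400

Sum = 75151/50400


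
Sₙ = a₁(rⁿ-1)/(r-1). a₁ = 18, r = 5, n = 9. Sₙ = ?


Sₙ = 18×(5^9 - 1)/(5 - 1)
= 18×(1953125 - 1)/4
= 18×1953124/4
= 8789058

S_9 = 8789058


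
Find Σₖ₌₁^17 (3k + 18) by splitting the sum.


Σ(3k+18) = 3·Σk + 18·n
= 3·153 + 18·17
= 459 + 306 = 765

Σ = 765


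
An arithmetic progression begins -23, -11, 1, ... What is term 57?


aₙ = a₁ + (n-1)d
= -23 + (57-1)×12
= -23 + 672
= 649

a_57 = 649


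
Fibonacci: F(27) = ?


Fibonacci sequence: 1, 1, 2, 3, 5, 8, 13, 21, 34, 55, 89, ...
F(27) = 196418

F(27) = 196418


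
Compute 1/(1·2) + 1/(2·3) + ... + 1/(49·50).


1/(k(k+1)) = 1/k - 1/(k+1) (partial fractions)
Telescoping: Σ = 1 - 1/50 = 49/50

Sum = 49/50


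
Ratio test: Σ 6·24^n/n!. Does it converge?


aₙ = 6·24^n/n!
a_{n+1}/aₙ = 24^(n+1)/(n+1)! × n!/24^n  (constant 6 cancels)
= 24/(n+1)
L = lim(n→∞) 24/(n+1) = 0
L < 1 → series CONVERGES

Converges (ratio test: L = 0 < 1)


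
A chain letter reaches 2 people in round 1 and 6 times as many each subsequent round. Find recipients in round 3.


aₙ = a₁·r^(n-1)
= 2×6^2
= 2×36
= 72

a_3 = 72


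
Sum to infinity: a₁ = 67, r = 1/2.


S∞ = a₁/(1-r) = 67/(1 - 1/2)
= 67/(1/2)
= 134

S∞ = 134


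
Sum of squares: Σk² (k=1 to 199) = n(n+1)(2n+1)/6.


n = 199
n(n+1)(2n+1)/6 = 199×200×399/6
= 15880200/6 = 2646700

Σk² = 2646700


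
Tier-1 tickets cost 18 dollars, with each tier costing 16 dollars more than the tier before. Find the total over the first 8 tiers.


aₙ = 18 + (8-1)×16 = 130
Sₙ = n(a₁+aₙ)/2 = 8×(18+130)/2
= 8×148/2 = 592

S_8 = 592


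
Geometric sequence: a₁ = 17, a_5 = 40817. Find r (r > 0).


r^(n-1) = aₙ/a₁
r^4 = 40817/17 = 2401
r = 2401^(1/4)
= ±7; taking r > 0 gives r = 7

r = 7


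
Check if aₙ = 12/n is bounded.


a₁ = 12, a₂ = 12/2, a₃ = 12/3, ...
0 < aₙ ≤ 12 for all n ≥ 1
Lower bound: 0, Upper bound: 12
The sequence IS bounded

Bounded (0 < aₙ ≤ 12)


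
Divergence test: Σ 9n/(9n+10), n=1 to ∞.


lim(n→∞) 9n/(9n+10) = 9/9 = 1  (divide numerator and denominator by n)
lim aₙ = 1 ≠ 0 → series DIVERGES

Diverges (lim aₙ = 1 ≠ 0)


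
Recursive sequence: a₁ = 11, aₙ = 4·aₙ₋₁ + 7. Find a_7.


Computing step by step:
a_1 = 11
a_2 = 51
a_3 = 211
a_4 = 851
a_5 = 3411
a_6 = 13651
a_7 = 54611


a_7 = 54611


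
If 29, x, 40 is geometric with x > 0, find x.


GM = √(29×40) = √1160 = 34.0588

GM = 34.0588


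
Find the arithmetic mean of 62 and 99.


AM = (62 + 99)/2 = 161/2 = 80.5

AM = 80.5


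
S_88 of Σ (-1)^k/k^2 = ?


S = -1 + 1/4 - 1/9 + 1/16 - 1/25 + 1/36 - 1/49 + 1/64 ± ...
= -0.8224
(Full series converges to -π²/12 ≈ -0.8225)

S_88 = -0.8224


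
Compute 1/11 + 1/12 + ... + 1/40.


Σₖ₌11^40 1/k = 1/11 + 1/12 + 1/13 + ... + 1/40
= 93645267172279/69388720221600
≈ 1.3496

Sum = 93645267172279/69388720221600 ≈ 1.3496


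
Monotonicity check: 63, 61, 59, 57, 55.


Differences: -2, -2, -2, -2
All differences < 0 → strictly DECREASING

Monotonically decreasing


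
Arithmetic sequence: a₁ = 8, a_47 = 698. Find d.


d = (aₙ - a₁)/(n-1)
= (698 - 8)/(47-1)
= 690/46 = 15

d = 15


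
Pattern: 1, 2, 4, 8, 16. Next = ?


Pattern: powers of 2: 2ⁿ
Terms: 1, 2, 4, 8, 16
Next term = 32

Next term = 32


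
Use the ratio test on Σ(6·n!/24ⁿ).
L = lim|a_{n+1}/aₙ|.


aₙ = 6·n!/24^n
a_{n+1}/aₙ = (n+1)!/24^(n+1) × 24^n/n!  (constant 6 cancels)
= (n+1)/24
L = lim(n→∞) (n+1)/24 = ∞
L > 1 → series DIVERGES

Diverges (ratio test: L = ∞ > 1)


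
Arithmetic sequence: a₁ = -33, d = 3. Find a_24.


aₙ = a₁ + (n-1)d
= -33 + (24-1)×3
= -33 + 69
= 36

a_24 = 36


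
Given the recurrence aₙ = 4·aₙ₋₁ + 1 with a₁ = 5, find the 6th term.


Computing step by step:
a_1 = 5
a_2 = 21
a_3 = 85
a_4 = 341
a_5 = 1365
a_6 = 5461


a_6 = 5461


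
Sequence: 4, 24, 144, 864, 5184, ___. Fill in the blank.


Pattern: geometric (r=6)
Terms: 4, 24, 144, 864, 5184
Next term = 31104

Next term = 31104


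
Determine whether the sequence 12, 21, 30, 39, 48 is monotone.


Differences: 9, 9, 9, 9
All differences > 0 → strictly INCREASING

Monotonically increasing


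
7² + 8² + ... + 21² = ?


Σₖ₌7^21 k² = Σₖ₌₁^21 k² − Σₖ₌₁^6 k²
= 21·22·43/6 − 6·7·13/6
= 3311 − 91 = 3220

Σk² = 3220


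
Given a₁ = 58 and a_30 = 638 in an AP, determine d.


d = (aₙ - a₁)/(n-1)
= (638 - 58)/(30-1)
= 580/29 = 20

d = 20


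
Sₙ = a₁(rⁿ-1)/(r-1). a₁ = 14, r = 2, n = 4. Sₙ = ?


Sₙ = 14×(2^4 - 1)/(2 - 1)
= 14×(16 - 1)/1
= 14×15/1
= 210

S_4 = 210


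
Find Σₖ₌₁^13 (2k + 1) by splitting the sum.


Σ(2k+1) = 2·Σk + 1·n
= 2·91 + 1·13
= 182 + 13 = 195

Σ = 195


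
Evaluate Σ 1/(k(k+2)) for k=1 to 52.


1/(k(k+2)) = (1/2)·(1/k - 1/(k+2)) (partial fractions)
Telescoping: Σ = (1/2)·(1 + 1/2 - 1/53 - 1/54) = 2093/2862

Sum = 2093/2862


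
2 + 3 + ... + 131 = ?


Σₖ₌2^131 k = Σₖ₌₁^131 k − Σₖ₌₁^1 k
= 131·132/2 − 1·2/2
= 8646 − 1 = 8645

Σk = 8645


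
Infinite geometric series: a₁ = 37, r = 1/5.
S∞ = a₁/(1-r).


S∞ = a₁/(1-r) = 37/(1 - 1/5)
= 37/(4/5)
= 185/4

S∞ = 185/4


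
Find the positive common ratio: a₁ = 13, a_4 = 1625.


r^(n-1) = aₙ/a₁
r^3 = 1625/13 = 125
r = 125^(1/3)
= 5

r = 5


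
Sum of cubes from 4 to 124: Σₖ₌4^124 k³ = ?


Σₖ₌4^124 k³ = [124·125/2]² − [3·4/2]²
= 60062500 − 36 = 60062464

Σk³ = 60062464


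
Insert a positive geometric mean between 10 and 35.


GM = √(10×35) = √350 = 18.7083

GM = 18.7083


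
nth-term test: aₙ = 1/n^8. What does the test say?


lim(n→∞) 1/n^8 = 0
lim aₙ = 0 → nth-term test is INCONCLUSIVE
(Need other tests; this is actually a convergent p-series with p=8 > 1)

Inconclusive (lim aₙ = 0; need another test)


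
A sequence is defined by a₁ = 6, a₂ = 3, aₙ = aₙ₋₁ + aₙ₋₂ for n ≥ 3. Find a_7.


Computing iteratively: 6, 3, 9, 12, 21, 33, 54
a_7 = 54

a_7 = 54


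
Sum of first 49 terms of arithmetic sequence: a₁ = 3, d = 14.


aₙ = 3 + (49-1)×14 = 675
Sₙ = n(a₁+aₙ)/2 = 49×(3+675)/2
= 49×678/2 = 16611

S_49 = 16611


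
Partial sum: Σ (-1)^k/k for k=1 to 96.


S = -1 + 1/2 - 1/3 + 1/4 - 1/5 + 1/6 - 1/7 + 1/8 ± ...
= -0.688
(Full series converges to -ln(2) ≈ -0.6931)

S_96 = -0.688


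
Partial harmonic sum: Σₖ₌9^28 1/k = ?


Σₖ₌9^28 1/k = 1/9 + 1/10 + 1/11 + ... + 1/28
= 97124150813/80313433200
≈ 1.2093

Sum = 97124150813/80313433200 ≈ 1.2093


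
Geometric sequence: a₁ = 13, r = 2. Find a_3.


aₙ = a₁·r^(n-1)
= 13×2^2
= 13×4
= 52

a_3 = 52


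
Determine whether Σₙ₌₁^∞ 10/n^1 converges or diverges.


p-series test: Σ c/n^p converges if p > 1, diverges if p ≤ 1 (constant c > 0 doesn't affect convergence).
p = 1
1 ≤ 1 → DIVERGES

Diverges (p = 1 ≤ 1)


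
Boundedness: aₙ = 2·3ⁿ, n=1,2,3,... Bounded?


aₙ = 2·3ⁿ → as n→∞, aₙ→∞ (since base 3 > 1)
No finite upper bound exists
The sequence is UNBOUNDED

Unbounded (aₙ → ∞ as n → ∞)


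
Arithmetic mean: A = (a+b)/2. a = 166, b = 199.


AM = (166 + 199)/2 = 365/2 = 182.5

AM = 182.5


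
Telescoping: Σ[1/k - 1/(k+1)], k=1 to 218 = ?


Telescoping: adjacent terms cancel.
= 1/1 - 1/219
= 1 - 1/219 = 218/219

Sum = 218/219


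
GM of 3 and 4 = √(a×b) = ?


GM = √(3×4) = √12 = 3.4641

GM = 3.4641


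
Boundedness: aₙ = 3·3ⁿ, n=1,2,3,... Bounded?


aₙ = 3·3ⁿ → as n→∞, aₙ→∞ (since base 3 > 1)
No finite upper bound exists
The sequence is UNBOUNDED

Unbounded (aₙ → ∞ as n → ∞)


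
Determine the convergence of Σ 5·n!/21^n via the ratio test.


aₙ = 5·n!/21^n
a_{n+1}/aₙ = (n+1)!/21^(n+1) × 21^n/n!  (constant 5 cancels)
= (n+1)/21
L = lim(n→∞) (n+1)/21 = ∞
L > 1 → series DIVERGES

Diverges (ratio test: L = ∞ > 1)


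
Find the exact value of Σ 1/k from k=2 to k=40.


Σₖ₌2^40 1/k = 1/2 + 1/3 + 1/4 + ... + 1/40
= 1592457339642613/485721041551200
≈ 3.2785

Sum = 1592457339642613/485721041551200 ≈ 3.2785


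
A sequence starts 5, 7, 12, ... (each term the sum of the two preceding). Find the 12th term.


Computing iteratively: 5, 7, 12, 19, 31, 50, 81, 131, 212, 343, 555, 898
a_12 = 898

a_12 = 898


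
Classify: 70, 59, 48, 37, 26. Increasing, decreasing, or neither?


Differences: -11, -11, -11, -11
All differences < 0 → strictly DECREASING

Monotonically decreasing


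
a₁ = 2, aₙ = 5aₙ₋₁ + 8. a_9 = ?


Computing step by step:
a_1 = 2
a_2 = 18
a_3 = 98
a_4 = 498
a_5 = 2498
a_6 = 12498
a_7 = 62498
a_8 = 312498
a_9 = 1562498


a_9 = 1562498


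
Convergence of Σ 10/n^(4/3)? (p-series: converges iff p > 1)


p-series test: Σ c/n^p converges if p > 1, diverges if p ≤ 1 (constant c > 0 doesn't affect convergence).
p = 4/3
4/3 > 1 → CONVERGES

Converges (p = 4/3 > 1)


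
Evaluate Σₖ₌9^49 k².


Σₖ₌9^49 k² = Σₖ₌₁^49 k² − Σₖ₌₁^8 k²
= 49·50·99/6 − 8·9·17/6
= 40425 − 204 = 40221

Σk² = 40221


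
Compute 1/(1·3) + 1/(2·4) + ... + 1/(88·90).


1/(k(k+2)) = (1/2)·(1/k - 1/(k+2)) (partial fractions)
Telescoping: Σ = (1/2)·(1 + 1/2 - 1/89 - 1/90) = 2959/4005

Sum = 2959/4005


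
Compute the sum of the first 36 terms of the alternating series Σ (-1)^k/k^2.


S = -1 + 1/4 - 1/9 + 1/16 - 1/25 + 1/36 - 1/49 + 1/64 ± ...
= -0.8221
(Full series converges to -π²/12 ≈ -0.8225)

S_36 = -0.8221


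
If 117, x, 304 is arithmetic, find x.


AM = (117 + 304)/2 = 421/2 = 210.5

AM = 210.5


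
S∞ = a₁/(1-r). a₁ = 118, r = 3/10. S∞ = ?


S∞ = a₁/(1-r) = 118/(1 - 3/10)
= 118/(7/10)
= 1180/7

S∞ = 1180/7


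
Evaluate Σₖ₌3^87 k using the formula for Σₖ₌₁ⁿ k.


Σₖ₌3^87 k = Σₖ₌₁^87 k − Σₖ₌₁^2 k
= 87·88/2 − 2·3/2
= 3828 − 3 = 3825

Σk = 3825


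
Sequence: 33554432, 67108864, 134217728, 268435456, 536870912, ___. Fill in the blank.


Pattern: powers of 2: 2ⁿ
Terms: 33554432, 67108864, 134217728, 268435456, 536870912
Next term = 1073741824

Next term = 1073741824


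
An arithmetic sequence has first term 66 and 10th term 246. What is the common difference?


d = (aₙ - a₁)/(n-1)
= (246 - 66)/(10-1)
= 180/9 = 20

d = 20


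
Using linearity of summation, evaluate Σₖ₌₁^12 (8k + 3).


Σ(8k+3) = 8·Σk + 3·n
= 8·78 + 3·12
= 624 + 36 = 660

Σ = 660


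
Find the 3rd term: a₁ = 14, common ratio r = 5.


aₙ = a₁·r^(n-1)
= 14×5^2
= 14×25
= 350

a_3 = 350


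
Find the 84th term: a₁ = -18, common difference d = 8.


aₙ = a₁ + (n-1)d
= -18 + (84-1)×8
= -18 + 664
= 646

a_84 = 646


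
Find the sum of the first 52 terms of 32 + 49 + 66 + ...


aₙ = 32 + (52-1)×17 = 899
Sₙ = n(a₁+aₙ)/2 = 52×(32+899)/2
= 52×931/2 = 24206

S_52 = 24206


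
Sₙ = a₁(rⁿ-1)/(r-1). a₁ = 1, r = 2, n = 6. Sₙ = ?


Sₙ = 1×(2^6 - 1)/(2 - 1)
= 1×(64 - 1)/1
= 1×63/1
= 63

S_6 = 63


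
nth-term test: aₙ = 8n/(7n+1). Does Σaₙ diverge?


lim(n→∞) 8n/(7n+1) = 8/7 = 8/7  (divide numerator and denominator by n)
lim aₙ = 8/7 ≠ 0 → series DIVERGES

Diverges (lim aₙ = 8/7 ≠ 0)


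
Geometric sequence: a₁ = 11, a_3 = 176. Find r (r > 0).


r^(n-1) = aₙ/a₁
r^2 = 176/11 = 16
r = 16^(1/2)
= ±4; taking r > 0 gives r = 4

r = 4


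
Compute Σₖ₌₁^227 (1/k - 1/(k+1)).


Telescoping: adjacent terms cancel.
= 1/1 - 1/228
= 1 - 1/228 = 227/228

Sum = 227/228


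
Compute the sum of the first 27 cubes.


n(n+1)/2 = 27×28/2 = 378
Σk³ = 378² = 142884

Σk³ = 142884


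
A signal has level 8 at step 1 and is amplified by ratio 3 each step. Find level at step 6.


aₙ = a₁·r^(n-1)
= 8×3^5
= 8×243
= 1944

a_6 = 1944


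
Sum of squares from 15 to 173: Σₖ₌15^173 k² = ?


Σₖ₌15^173 k² = Σₖ₌₁^173 k² − Σₖ₌₁^14 k²
= 173·174·347/6 − 14·15·29/6
= 1740899 − 1015 = 1739884

Σk² = 1739884


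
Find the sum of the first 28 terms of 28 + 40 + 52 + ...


aₙ = 28 + (28-1)×12 = 352
Sₙ = n(a₁+aₙ)/2 = 28×(28+352)/2
= 28×380/2 = 5320

S_28 = 5320


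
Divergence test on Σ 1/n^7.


lim(n→∞) 1/n^7 = 0
lim aₙ = 0 → nth-term test is INCONCLUSIVE
(Need other tests; this is actually a convergent p-series with p=7 > 1)

Inconclusive (lim aₙ = 0; need another test)


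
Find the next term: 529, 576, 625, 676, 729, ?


Pattern: perfect squares: n²
Terms: 529, 576, 625, 676, 729
Next term = 784

Next term = 784


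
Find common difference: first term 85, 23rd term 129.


d = (aₙ - a₁)/(n-1)
= (129 - 85)/(23-1)
= 44/22 = 2

d = 2


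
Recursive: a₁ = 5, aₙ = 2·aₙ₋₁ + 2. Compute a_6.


Computing step by step:
a_1 = 5
a_2 = 12
a_3 = 26
a_4 = 54
a_5 = 110
a_6 = 222


a_6 = 222


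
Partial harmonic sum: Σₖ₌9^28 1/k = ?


Σₖ₌9^28 1/k = 1/9 + 1/10 + 1/11 + ... + 1/28
= 97124150813/80313433200
≈ 1.2093

Sum = 97124150813/80313433200 ≈ 1.2093


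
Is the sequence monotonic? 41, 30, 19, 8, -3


Differences: -11, -11, -11, -11
All differences < 0 → strictly DECREASING

Monotonically decreasing


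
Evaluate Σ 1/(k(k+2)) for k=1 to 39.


1/(k(k+2)) = (1/2)·(1/k - 1/(k+2)) (partial fractions)
Telescoping: Σ = (1/2)·(1 + 1/2 - 1/40 - 1/41) = 2379/3280

Sum = 2379/3280


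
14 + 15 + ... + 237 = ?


Σₖ₌14^237 k = Σₖ₌₁^237 k − Σₖ₌₁^13 k
= 237·238/2 − 13·14/2
= 28203 − 91 = 28112

Σk = 28112


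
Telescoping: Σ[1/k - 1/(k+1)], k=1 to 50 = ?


Telescoping: adjacent terms cancel.
= 1/1 - 1/51
= 1 - 1/51 = 50/51

Sum = 50/51


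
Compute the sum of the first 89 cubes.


n(n+1)/2 = 89×90/2 = 4005
Σk³ = 4005² = 16040025

Σk³ = 16040025


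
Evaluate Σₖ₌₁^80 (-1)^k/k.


S = -1 + 1/2 - 1/3 + 1/4 - 1/5 + 1/6 - 1/7 + 1/8 ± ...
= -0.6869
(Full series converges to -ln(2) ≈ -0.6931)

S_80 = -0.6869


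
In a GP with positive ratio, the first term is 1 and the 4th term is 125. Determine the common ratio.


r^(n-1) = aₙ/a₁
r^3 = 125/1 = 125
r = 125^(1/3)
= 5

r = 5


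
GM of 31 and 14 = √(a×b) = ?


GM = √(31×14) = √434 = 20.8327

GM = 20.8327


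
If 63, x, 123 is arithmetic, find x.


AM = (63 + 123)/2 = 186/2 = 93

AM = 93


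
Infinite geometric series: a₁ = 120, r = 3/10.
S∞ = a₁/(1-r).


S∞ = a₁/(1-r) = 120/(1 - 3/10)
= 120/(7/10)
= 1200/7

S∞ = 1200/7


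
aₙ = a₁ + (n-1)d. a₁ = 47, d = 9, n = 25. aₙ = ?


aₙ = a₁ + (n-1)d
= 47 + (25-1)×9
= 47 + 216
= 263

a_25 = 263


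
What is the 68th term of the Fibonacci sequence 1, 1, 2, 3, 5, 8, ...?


Fibonacci sequence: 1, 1, 2, 3, 5, 8, 13, 21, 34, 55, 89, ...
F(68) = 72723460248141

F(68) = 72723460248141


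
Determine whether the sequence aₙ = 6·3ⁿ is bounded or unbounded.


aₙ = 6·3ⁿ → as n→∞, aₙ→∞ (since base 3 > 1)
No finite upper bound exists
The sequence is UNBOUNDED

Unbounded (aₙ → ∞ as n → ∞)


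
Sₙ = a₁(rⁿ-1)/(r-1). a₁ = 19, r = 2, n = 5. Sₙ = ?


Sₙ = 19×(2^5 - 1)/(2 - 1)
= 19×(32 - 1)/1
= 19×31/1
= 589

S_5 = 589


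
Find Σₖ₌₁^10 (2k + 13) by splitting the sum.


Σ(2k+13) = 2·Σk + 13·n
= 2·55 + 13·10
= 110 + 130 = 240

Σ = 240


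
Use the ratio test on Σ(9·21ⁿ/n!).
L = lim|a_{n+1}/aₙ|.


aₙ = 9·21^n/n!
a_{n+1}/aₙ = 21^(n+1)/(n+1)! × n!/21^n  (constant 9 cancels)
= 21/(n+1)
L = lim(n→∞) 21/(n+1) = 0
L < 1 → series CONVERGES

Converges (ratio test: L = 0 < 1)


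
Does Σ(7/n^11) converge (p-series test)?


p-series test: Σ c/n^p converges if p > 1, diverges if p ≤ 1 (constant c > 0 doesn't affect convergence).
p = 11
11 > 1 → CONVERGES

Converges (p = 11 > 1)


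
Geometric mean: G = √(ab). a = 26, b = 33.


GM = √(26×33) = √858 = 29.2916

GM = 29.2916


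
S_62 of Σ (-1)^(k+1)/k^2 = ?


S = 1 - 1/4 + 1/9 - 1/16 + 1/25 - 1/36 + 1/49 - 1/64 ± ...
= 0.8223
(Full series converges to +π²/12 ≈ +0.8225)

S_62 = 0.8223


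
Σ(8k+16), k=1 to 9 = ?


Σ(8k+16) = 8·Σk + 16·n
= 8·45 + 16·9
= 360 + 144 = 504

Σ = 504


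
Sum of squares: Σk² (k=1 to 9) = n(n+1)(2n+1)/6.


n = 9
n(n+1)(2n+1)/6 = 9×10×19/6
= 1710/6 = 285

Σk² = 285


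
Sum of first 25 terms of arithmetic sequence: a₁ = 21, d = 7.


aₙ = 21 + (25-1)×7 = 189
Sₙ = n(a₁+aₙ)/2 = 25×(21+189)/2
= 25×210/2 = 2625

S_25 = 2625


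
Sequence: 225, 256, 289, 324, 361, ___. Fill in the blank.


Pattern: perfect squares: n²
Terms: 225, 256, 289, 324, 361
Next term = 400

Next term = 400


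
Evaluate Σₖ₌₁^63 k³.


n(n+1)/2 = 63×64/2 = 2016
Σk³ = 2016² = 4064256

Σk³ = 4064256


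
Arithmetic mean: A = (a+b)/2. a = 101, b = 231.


AM = (101 + 231)/2 = 332/2 = 166

AM = 166


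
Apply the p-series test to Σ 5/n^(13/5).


p-series test: Σ c/n^p converges if p > 1, diverges if p ≤ 1 (constant c > 0 doesn't affect convergence).
p = 13/5
13/5 > 1 → CONVERGES

Converges (p = 13/5 > 1)


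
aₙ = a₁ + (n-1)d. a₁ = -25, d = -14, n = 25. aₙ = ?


aₙ = a₁ + (n-1)d
= -25 + (25-1)×-14
= -25 - 336
= -361

a_25 = -361


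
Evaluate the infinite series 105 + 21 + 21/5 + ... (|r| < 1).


S∞ = a₁/(1-r) = 105/(1 - 1/5)
= 105/(4/5)
= 525/4

S∞ = 525/4


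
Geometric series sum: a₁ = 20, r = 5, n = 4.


Sₙ = 20×(5^4 - 1)/(5 - 1)
= 20×(625 - 1)/4
= 20×624/4
= 3120

S_4 = 3120


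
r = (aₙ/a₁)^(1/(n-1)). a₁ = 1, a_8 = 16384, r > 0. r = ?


r^(n-1) = aₙ/a₁
r^7 = 16384/1 = 16384
r = 16384^(1/7)
= 4

r = 4


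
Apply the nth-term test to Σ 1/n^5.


lim(n→∞) 1/n^5 = 0
lim aₙ = 0 → nth-term test is INCONCLUSIVE
(Need other tests; this is actually a convergent p-series with p=5 > 1)

Inconclusive (lim aₙ = 0; need another test)


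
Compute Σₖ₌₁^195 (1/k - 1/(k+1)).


Telescoping: adjacent terms cancel.
= 1/1 - 1/196
= 1 - 1/196 = 195/196

Sum = 195/196


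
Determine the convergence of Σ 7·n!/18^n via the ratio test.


aₙ = 7·n!/18^n
a_{n+1}/aₙ = (n+1)!/18^(n+1) × 18^n/n!  (constant 7 cancels)
= (n+1)/18
L = lim(n→∞) (n+1)/18 = ∞
L > 1 → series DIVERGES

Diverges (ratio test: L = ∞ > 1)


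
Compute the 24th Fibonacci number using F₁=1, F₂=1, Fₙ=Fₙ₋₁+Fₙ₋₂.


Fibonacci sequence: 1, 1, 2, 3, 5, 8, 13, 21, 34, 55, 89, ...
F(24) = 46368

F(24) = 46368


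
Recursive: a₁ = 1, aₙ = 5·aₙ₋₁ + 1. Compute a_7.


Computing step by step:
a_1 = 1
a_2 = 6
a_3 = 31
a_4 = 156
a_5 = 781
a_6 = 3906
a_7 = 19531


a_7 = 19531


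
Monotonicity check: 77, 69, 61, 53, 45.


Differences: -8, -8, -8, -8
All differences < 0 → strictly DECREASING

Monotonically decreasing


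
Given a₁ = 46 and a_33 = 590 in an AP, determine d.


d = (aₙ - a₁)/(n-1)
= (590 - 46)/(33-1)
= 544/32 = 17

d = 17


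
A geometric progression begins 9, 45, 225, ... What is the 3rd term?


aₙ = a₁·r^(n-1)
= 9×5^2
= 9×25
= 225

a_3 = 225


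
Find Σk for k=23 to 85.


Σₖ₌23^85 k = Σₖ₌₁^85 k − Σₖ₌₁^22 k
= 85·86/2 − 22·23/2
= 3655 − 253 = 3402

Σk = 3402


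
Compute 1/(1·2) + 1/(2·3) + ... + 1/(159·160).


1/(k(k+1)) = 1/k - 1/(k+1) (partial fractions)
Telescoping: Σ = 1 - 1/160 = 159/160

Sum = 159/160
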